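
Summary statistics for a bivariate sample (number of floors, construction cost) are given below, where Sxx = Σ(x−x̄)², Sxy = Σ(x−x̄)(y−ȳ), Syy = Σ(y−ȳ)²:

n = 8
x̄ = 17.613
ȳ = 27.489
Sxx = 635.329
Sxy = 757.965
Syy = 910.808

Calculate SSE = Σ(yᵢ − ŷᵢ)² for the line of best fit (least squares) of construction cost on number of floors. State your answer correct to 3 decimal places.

b = Sxy/Sxx = 757.965/635.329 = 1.193028
SSE = Syy − b·Sxy = 910.808 − 1.193028·757.965 = 6.534873

6.535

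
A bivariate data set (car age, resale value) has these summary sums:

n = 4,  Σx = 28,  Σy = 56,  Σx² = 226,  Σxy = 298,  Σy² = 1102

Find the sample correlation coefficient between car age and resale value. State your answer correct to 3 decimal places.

Sxx = Σx² − (Σx)²/n = 226 − 196 = 30
Sxy = Σxy − (Σx)(Σy)/n = 298 − 392 = -94
Syy = Σy² − (Σy)²/n = 1102 − 784 = 318
r = Sxy/√(Sxx·Syy) = -94/√(9540) = -94/97.672924 = -0.962396

-0.962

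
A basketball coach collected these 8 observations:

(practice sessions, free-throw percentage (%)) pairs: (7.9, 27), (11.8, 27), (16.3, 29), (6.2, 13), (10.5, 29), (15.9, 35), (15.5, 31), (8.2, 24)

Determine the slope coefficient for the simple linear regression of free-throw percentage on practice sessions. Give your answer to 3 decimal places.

1.283

n = 8, Σx = 92.3, Σy = 215, Σxy = 2623.5, Σx² = 1176.33
Sxx = Σx² − (Σx)²/n = 1176.33 − 1064.91125 = 111.41875
Sxy = Σxy − (Σx)(Σy)/n = 2623.5 − 2480.5625 = 142.9375
b = Sxy/Sxx = 142.9375/111.41875 = 1.282886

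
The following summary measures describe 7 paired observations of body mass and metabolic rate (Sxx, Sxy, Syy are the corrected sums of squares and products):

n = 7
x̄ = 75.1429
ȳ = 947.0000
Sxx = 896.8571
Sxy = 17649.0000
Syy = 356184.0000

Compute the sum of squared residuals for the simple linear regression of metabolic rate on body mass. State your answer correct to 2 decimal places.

8874.27

b = Sxy/Sxx = 17649/896.8571 = 19.678720
SSE = Syy − b·Sxy = 356184 − 19.678720·17649 = 8874.265818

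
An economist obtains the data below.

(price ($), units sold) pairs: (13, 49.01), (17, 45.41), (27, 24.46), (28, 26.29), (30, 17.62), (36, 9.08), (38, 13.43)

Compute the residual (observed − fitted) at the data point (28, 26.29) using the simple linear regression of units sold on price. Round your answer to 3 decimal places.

n = 7, Σx = 189, Σy = 185.3, Σxy = 4171.46, Σx² = 5611
Sxx = Σx² − (Σx)²/n = 5611 − 5103 = 508
Sxy = Σxy − (Σx)(Σy)/n = 4171.46 − 5003.1 = -831.64
b = Sxy/Sxx = -831.64/508 = -1.637087
a = ȳ − b·x̄ = 26.471429 − (-1.637087)·27 = 70.672767
ŷ(28) = 70.672767 + (-1.637087)·28 = 24.834342
residual = y − ŷ = 26.29 − 24.834342 = 1.455658

1.456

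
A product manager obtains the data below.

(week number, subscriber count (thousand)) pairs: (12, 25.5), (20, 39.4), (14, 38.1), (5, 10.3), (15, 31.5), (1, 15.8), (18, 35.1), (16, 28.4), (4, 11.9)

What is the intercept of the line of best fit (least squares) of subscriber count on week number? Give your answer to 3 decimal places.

8.572

n = 9, Σx = 105, Σy = 236, Σxy = 3301, Σx² = 1587
Sxx = Σx² − (Σx)²/n = 1587 − 1225 = 362
Sxy = Σxy − (Σx)(Σy)/n = 3301 − 2753.333333 = 547.666667
b = Sxy/Sxx = 547.666667/362 = 1.512891
a = ȳ − b·x̄ = 26.222222 − 1.512891·11.666667 = 8.571823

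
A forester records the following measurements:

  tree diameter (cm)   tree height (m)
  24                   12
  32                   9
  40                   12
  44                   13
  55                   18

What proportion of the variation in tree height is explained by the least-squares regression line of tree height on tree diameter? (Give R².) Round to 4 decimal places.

0.6255

n = 5, Σx = 195, Σy = 64, Σxy = 2618, Σx² = 8161, Σy² = 862
Sxx = Σx² − (Σx)²/n = 8161 − 7605 = 556
Sxy = Σxy − (Σx)(Σy)/n = 2618 − 2496 = 122
Syy = Σy² − (Σy)²/n = 862 − 819.2 = 42.8
R² = Sxy²/(Sxx·Syy) = (122)²/(556·42.8) = 0.625462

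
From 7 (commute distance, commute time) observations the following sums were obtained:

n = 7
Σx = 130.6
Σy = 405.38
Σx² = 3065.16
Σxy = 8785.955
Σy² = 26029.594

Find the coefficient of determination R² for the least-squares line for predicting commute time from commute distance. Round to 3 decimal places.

Sxx = Σx² − (Σx)²/n = 3065.16 − 2436.622857 = 628.537143
Sxy = Σxy − (Σx)(Σy)/n = 8785.955 − 7563.232571 = 1222.722429
Syy = Σy² − (Σy)²/n = 26029.594 − 23476.134914 = 2553.459086
R² = Sxy²/(Sxx·Syy) = (1222.722429)²/(628.537143·2553.459086) = 0.931528

0.932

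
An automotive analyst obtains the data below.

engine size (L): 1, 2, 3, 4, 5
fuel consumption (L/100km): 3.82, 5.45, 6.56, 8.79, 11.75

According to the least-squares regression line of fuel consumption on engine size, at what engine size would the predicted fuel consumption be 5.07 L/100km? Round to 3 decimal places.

1.852

n = 5, Σx = 15, Σy = 36.37, Σxy = 128.31, Σx² = 55
Sxx = Σx² − (Σx)²/n = 55 − 45 = 10
Sxy = Σxy − (Σx)(Σy)/n = 128.31 − 109.11 = 19.2
b = Sxy/Sxx = 19.2/10 = 1.92
a = ȳ − b·x̄ = 7.274 − 1.92·3 = 1.514
Set a + b·x = 5.07: x = (5.07 − 1.514) / 1.92 = 1.852083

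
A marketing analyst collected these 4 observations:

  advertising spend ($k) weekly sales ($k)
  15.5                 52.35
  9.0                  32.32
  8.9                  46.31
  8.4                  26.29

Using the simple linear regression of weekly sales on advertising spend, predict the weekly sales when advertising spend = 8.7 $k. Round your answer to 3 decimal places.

n = 4, Σx = 41.8, Σy = 157.27, Σxy = 1735.3, Σx² = 471.02
Sxx = Σx² − (Σx)²/n = 471.02 − 436.81 = 34.21
Sxy = Σxy − (Σx)(Σy)/n = 1735.3 − 1643.4715 = 91.8285
b = Sxy/Sxx = 91.8285/34.21 = 2.684259
a = ȳ − b·x̄ = 39.3175 − 2.684259·10.45 = 11.266994
ŷ(8.7) = a + b·8.7 = 11.266994 + 2.684259·8.7 = 34.620047

34.620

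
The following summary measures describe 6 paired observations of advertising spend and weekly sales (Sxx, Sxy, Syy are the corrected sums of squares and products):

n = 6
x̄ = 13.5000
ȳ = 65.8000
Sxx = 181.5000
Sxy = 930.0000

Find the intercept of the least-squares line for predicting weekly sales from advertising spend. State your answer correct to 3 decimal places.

-3.374

b = Sxy/Sxx = 930/181.5 = 5.123967
a = ȳ − b·x̄ = 65.8 − 5.123967·13.5 = -3.373554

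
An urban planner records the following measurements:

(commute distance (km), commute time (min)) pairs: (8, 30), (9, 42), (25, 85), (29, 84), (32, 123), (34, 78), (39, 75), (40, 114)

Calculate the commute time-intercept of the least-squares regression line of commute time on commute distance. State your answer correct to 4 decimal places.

n = 8, Σx = 216, Σy = 631, Σxy = 19252, Σx² = 6912
Sxx = Σx² − (Σx)²/n = 6912 − 5832 = 1080
Sxy = Σxy − (Σx)(Σy)/n = 19252 − 17037 = 2215
b = Sxy/Sxx = 2215/1080 = 2.050926
a = ȳ − b·x̄ = 78.875 − 2.050926·27 = 23.5

23.5000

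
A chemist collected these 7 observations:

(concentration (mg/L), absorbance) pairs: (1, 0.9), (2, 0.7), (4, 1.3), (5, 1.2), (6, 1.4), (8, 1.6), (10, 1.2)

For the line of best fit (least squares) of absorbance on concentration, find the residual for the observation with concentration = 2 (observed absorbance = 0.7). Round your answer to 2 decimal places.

n = 7, Σx = 36, Σy = 8.3, Σxy = 46.7, Σx² = 246
Sxx = Σx² − (Σx)²/n = 246 − 185.142857 = 60.857143
Sxy = Σxy − (Σx)(Σy)/n = 46.7 − 42.685714 = 4.014286
b = Sxy/Sxx = 4.014286/60.857143 = 0.065962
a = ȳ − b·x̄ = 1.185714 − 0.065962·5.142857 = 0.846479
ŷ(2) = 0.846479 + 0.065962·2 = 0.978404
residual = y − ŷ = 0.7 − 0.978404 = -0.278404

-0.28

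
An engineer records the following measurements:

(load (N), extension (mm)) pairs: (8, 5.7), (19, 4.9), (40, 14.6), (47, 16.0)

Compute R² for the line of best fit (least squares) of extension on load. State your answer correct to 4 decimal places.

n = 4, Σx = 114, Σy = 41.2, Σxy = 1474.7, Σx² = 4234, Σy² = 525.66
Sxx = Σx² − (Σx)²/n = 4234 − 3249 = 985
Sxy = Σxy − (Σx)(Σy)/n = 1474.7 − 1174.2 = 300.5
Syy = Σy² − (Σy)²/n = 525.66 − 424.36 = 101.3
R² = Sxy²/(Sxx·Syy) = (300.5)²/(985·101.3) = 0.904989

0.9050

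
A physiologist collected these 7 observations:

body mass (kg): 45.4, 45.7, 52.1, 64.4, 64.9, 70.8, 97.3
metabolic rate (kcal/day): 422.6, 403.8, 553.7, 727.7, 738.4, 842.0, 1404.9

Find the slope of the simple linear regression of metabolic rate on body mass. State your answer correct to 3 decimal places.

18.780

n = 7, Σx = 440.6, Σy = 5093.1, Σxy = 357583.88, Σx² = 29703.36
Sxx = Σx² − (Σx)²/n = 29703.36 − 27732.622857 = 1970.737143
Sxy = Σxy − (Σx)(Σy)/n = 357583.88 − 320574.265714 = 37009.614286
b = Sxy/Sxx = 37009.614286/1970.737143 = 18.779579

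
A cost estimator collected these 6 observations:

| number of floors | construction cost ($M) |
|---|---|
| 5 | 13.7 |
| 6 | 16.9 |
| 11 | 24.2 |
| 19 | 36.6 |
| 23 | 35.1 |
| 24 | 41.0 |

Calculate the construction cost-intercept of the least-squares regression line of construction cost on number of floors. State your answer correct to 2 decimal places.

n = 6, Σx = 88, Σy = 167.5, Σxy = 2922.8, Σx² = 1648
Sxx = Σx² − (Σx)²/n = 1648 − 1290.666667 = 357.333333
Sxy = Σxy − (Σx)(Σy)/n = 2922.8 − 2456.666667 = 466.133333
b = Sxy/Sxx = 466.133333/357.333333 = 1.304478
a = ȳ − b·x̄ = 27.916667 − 1.304478·14.666667 = 8.784328

8.78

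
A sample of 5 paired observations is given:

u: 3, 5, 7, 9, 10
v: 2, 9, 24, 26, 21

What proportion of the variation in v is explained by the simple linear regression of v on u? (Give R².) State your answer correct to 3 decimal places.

n = 5, Σx = 34, Σy = 82, Σxy = 663, Σx² = 264, Σy² = 1778
Sxx = Σx² − (Σx)²/n = 264 − 231.2 = 32.8
Sxy = Σxy − (Σx)(Σy)/n = 663 − 557.6 = 105.4
Syy = Σy² − (Σy)²/n = 1778 − 1344.8 = 433.2
R² = Sxy²/(Sxx·Syy) = (105.4)²/(32.8·433.2) = 0.781842

0.782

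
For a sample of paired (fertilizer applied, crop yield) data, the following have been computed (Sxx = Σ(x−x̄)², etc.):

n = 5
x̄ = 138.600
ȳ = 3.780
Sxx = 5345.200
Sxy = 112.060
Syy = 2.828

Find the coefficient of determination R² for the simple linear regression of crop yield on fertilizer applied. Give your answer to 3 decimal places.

R² = Sxy²/(Sxx·Syy) = (112.06)²/(5345.2·2.828) = 0.830726

0.831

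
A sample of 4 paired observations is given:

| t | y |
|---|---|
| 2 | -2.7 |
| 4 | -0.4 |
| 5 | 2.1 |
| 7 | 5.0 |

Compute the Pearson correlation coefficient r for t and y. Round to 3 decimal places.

0.992

n = 4, Σx = 18, Σy = 4, Σxy = 38.5, Σx² = 94, Σy² = 36.86
Sxx = Σx² − (Σx)²/n = 94 − 81 = 13
Sxy = Σxy − (Σx)(Σy)/n = 38.5 − 18 = 20.5
Syy = Σy² − (Σy)²/n = 36.86 − 4 = 32.86
r = Sxy/√(Sxx·Syy) = 20.5/√(427.18) = 20.5/20.668333 = 0.991855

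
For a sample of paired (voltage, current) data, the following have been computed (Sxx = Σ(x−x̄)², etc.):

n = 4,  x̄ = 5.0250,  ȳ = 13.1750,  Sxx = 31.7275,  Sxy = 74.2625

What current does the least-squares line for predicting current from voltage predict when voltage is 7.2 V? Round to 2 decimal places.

b = Sxy/Sxx = 74.2625/31.7275 = 2.340635
a = ȳ − b·x̄ = 13.175 − 2.340635·5.025 = 1.413309
ŷ(7.2) = a + b·7.2 = 1.413309 + 2.340635·7.2 = 18.265881

18.27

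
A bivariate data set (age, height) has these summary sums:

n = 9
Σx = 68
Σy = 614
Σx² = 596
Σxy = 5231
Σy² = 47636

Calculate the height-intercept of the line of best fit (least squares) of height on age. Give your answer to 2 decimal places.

13.83

Sxx = Σx² − (Σx)²/n = 596 − 513.777778 = 82.222222
Sxy = Σxy − (Σx)(Σy)/n = 5231 − 4639.111111 = 591.888889
b = Sxy/Sxx = 591.888889/82.222222 = 7.198649
a = ȳ − b·x̄ = 68.222222 − 7.198649·7.555556 = 13.832432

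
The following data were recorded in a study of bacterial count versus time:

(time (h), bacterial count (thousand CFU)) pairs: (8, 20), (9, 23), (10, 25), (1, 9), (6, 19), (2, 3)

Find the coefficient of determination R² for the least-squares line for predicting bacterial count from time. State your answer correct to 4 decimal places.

0.8884

n = 6, Σx = 36, Σy = 99, Σxy = 746, Σx² = 286, Σy² = 2005
Sxx = Σx² − (Σx)²/n = 286 − 216 = 70
Sxy = Σxy − (Σx)(Σy)/n = 746 − 594 = 152
Syy = Σy² − (Σy)²/n = 2005 − 1633.5 = 371.5
R² = Sxy²/(Sxx·Syy) = (152)²/(70·371.5) = 0.888445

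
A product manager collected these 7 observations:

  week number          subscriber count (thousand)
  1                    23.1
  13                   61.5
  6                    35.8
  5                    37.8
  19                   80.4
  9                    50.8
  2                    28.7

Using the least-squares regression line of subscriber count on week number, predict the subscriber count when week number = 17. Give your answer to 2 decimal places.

74.17

n = 7, Σx = 55, Σy = 318.1, Σxy = 3268.6, Σx² = 677
Sxx = Σx² − (Σx)²/n = 677 − 432.142857 = 244.857143
Sxy = Σxy − (Σx)(Σy)/n = 3268.6 − 2499.357143 = 769.242857
b = Sxy/Sxx = 769.242857/244.857143 = 3.141599
a = ȳ − b·x̄ = 45.442857 − 3.141599·7.857143 = 20.758868
ŷ(17) = a + b·17 = 20.758868 + 3.141599·17 = 74.166044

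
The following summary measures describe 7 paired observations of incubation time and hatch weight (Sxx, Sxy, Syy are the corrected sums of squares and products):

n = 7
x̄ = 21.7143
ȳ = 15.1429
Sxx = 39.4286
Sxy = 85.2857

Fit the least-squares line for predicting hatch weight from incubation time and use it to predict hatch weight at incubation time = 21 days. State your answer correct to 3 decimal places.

13.598

b = Sxy/Sxx = 85.2857/39.4286 = 2.163042
a = ȳ − b·x̄ = 15.1429 − 2.163042·21.7143 = -31.826033
ŷ(21) = a + b·21 = -31.826033 + 2.163042·21 = 13.597839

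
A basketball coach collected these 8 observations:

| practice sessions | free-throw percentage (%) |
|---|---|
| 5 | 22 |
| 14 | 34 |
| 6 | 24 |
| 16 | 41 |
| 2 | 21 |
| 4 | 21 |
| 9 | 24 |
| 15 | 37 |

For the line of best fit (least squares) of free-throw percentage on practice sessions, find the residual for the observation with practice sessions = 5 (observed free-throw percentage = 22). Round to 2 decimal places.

n = 8, Σx = 71, Σy = 224, Σxy = 2283, Σx² = 839
Sxx = Σx² − (Σx)²/n = 839 − 630.125 = 208.875
Sxy = Σxy − (Σx)(Σy)/n = 2283 − 1988 = 295
b = Sxy/Sxx = 295/208.875 = 1.412328
a = ȳ − b·x̄ = 28 − 1.412328·8.875 = 15.465589
ŷ(5) = 15.465589 + 1.412328·5 = 22.527229
residual = y − ŷ = 22 − 22.527229 = -0.527229

-0.53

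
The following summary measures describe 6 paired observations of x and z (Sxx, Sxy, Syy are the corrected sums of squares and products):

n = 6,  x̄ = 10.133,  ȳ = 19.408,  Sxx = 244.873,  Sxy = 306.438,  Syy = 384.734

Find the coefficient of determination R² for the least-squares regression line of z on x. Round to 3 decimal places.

0.997

R² = Sxy²/(Sxx·Syy) = (306.438)²/(244.873·384.734) = 0.996744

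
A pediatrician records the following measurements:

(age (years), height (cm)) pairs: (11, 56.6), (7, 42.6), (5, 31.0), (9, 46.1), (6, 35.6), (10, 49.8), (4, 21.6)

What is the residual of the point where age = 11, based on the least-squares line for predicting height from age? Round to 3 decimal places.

n = 7, Σx = 52, Σy = 283.3, Σxy = 2288.7, Σx² = 428
Sxx = Σx² − (Σx)²/n = 428 − 386.285714 = 41.714286
Sxy = Σxy − (Σx)(Σy)/n = 2288.7 − 2104.514286 = 184.185714
b = Sxy/Sxx = 184.185714/41.714286 = 4.415411
a = ȳ − b·x̄ = 40.471429 − 4.415411·7.428571 = 7.671233
ŷ(11) = 7.671233 + 4.415411·11 = 56.240753
residual = y − ŷ = 56.6 − 56.240753 = 0.359247

0.359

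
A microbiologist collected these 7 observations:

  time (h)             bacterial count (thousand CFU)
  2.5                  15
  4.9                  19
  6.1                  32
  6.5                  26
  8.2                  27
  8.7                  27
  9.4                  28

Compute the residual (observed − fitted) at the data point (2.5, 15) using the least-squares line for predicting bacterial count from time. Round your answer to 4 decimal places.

n = 7, Σx = 46.3, Σy = 174, Σxy = 1214.3, Σx² = 341.01
Sxx = Σx² − (Σx)²/n = 341.01 − 306.241429 = 34.768571
Sxy = Σxy − (Σx)(Σy)/n = 1214.3 − 1150.885714 = 63.414286
b = Sxy/Sxx = 63.414286/34.768571 = 1.823897
a = ȳ − b·x̄ = 24.857143 − 1.823897·6.614286 = 12.793368
ŷ(2.5) = 12.793368 + 1.823897·2.5 = 17.353110
residual = y − ŷ = 15 − 17.353110 = -2.353110

-2.3531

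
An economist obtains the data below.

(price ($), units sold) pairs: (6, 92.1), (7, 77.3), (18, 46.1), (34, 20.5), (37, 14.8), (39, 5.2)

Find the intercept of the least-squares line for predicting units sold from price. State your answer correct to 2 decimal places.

97.12

n = 6, Σx = 141, Σy = 256, Σxy = 3370.9, Σx² = 4455
Sxx = Σx² − (Σx)²/n = 4455 − 3313.5 = 1141.5
Sxy = Σxy − (Σx)(Σy)/n = 3370.9 − 6016 = -2645.1
b = Sxy/Sxx = -2645.1/1141.5 = -2.317214
a = ȳ − b·x̄ = 42.666667 − (-2.317214)·23.5 = 97.121200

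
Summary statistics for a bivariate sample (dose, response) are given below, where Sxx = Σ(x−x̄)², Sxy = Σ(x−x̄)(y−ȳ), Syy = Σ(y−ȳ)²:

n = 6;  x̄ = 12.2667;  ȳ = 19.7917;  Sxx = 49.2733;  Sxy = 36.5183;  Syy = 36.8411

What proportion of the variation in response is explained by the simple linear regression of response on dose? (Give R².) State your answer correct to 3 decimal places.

R² = Sxy²/(Sxx·Syy) = (36.5183)²/(49.2733·36.8411) = 0.734644

0.735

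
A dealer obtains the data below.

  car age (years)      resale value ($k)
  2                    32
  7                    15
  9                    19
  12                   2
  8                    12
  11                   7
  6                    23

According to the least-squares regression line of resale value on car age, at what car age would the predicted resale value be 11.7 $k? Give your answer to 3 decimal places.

9.275

n = 7, Σx = 55, Σy = 110, Σxy = 675, Σx² = 499
Sxx = Σx² − (Σx)²/n = 499 − 432.142857 = 66.857143
Sxy = Σxy − (Σx)(Σy)/n = 675 − 864.285714 = -189.285714
b = Sxy/Sxx = -189.285714/66.857143 = -2.831197
a = ȳ − b·x̄ = 15.714286 − (-2.831197)·7.857143 = 37.959402
Set a + b·x = 11.7: x = (11.7 − 37.959402) / (-2.831197) = 9.275019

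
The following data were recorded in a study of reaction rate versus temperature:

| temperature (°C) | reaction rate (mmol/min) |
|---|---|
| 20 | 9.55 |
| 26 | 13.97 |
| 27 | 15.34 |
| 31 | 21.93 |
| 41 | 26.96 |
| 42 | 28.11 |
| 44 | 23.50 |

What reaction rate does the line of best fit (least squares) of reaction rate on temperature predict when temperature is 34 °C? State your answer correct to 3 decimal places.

20.613

n = 7, Σx = 231, Σy = 139.36, Σxy = 4968.21, Σx² = 8147
Sxx = Σx² − (Σx)²/n = 8147 − 7623 = 524
Sxy = Σxy − (Σx)(Σy)/n = 4968.21 − 4598.88 = 369.33
b = Sxy/Sxx = 369.33/524 = 0.704828
a = ȳ − b·x̄ = 19.908571 − 0.704828·33 = -3.350761
ŷ(34) = a + b·34 = -3.350761 + 0.704828·34 = 20.613400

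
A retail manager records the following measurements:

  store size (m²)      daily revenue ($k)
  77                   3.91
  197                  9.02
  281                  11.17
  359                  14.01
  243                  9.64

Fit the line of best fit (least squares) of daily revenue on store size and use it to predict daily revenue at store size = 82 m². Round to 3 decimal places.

n = 5, Σx = 1157, Σy = 47.75, Σxy = 12588.89, Σx² = 311629
Sxx = Σx² − (Σx)²/n = 311629 − 267729.8 = 43899.2
Sxy = Σxy − (Σx)(Σy)/n = 12588.89 − 11049.35 = 1539.54
b = Sxy/Sxx = 1539.54/43899.2 = 0.035070
a = ȳ − b·x̄ = 9.55 − 0.035070·231.4 = 1.434828
ŷ(82) = a + b·82 = 1.434828 + 0.035070·82 = 4.310559

4.311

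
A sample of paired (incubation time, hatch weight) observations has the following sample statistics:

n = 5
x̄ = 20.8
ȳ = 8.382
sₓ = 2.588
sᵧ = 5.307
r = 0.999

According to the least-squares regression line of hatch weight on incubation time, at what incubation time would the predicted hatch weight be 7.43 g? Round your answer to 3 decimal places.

20.335

b = r · sᵧ/sₓ = 0.999 · 5.307/2.588 = 2.048568
a = ȳ − b·x̄ = 8.382 − 2.048568·20.8 = -34.228206
Set a + b·x = 7.43: x = (7.43 − (-34.228206)) / 2.048568 = 20.335285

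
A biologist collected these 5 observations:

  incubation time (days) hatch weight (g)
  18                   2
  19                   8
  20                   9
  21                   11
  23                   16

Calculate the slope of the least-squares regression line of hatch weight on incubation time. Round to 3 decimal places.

n = 5, Σx = 101, Σy = 46, Σxy = 967, Σx² = 2055
Sxx = Σx² − (Σx)²/n = 2055 − 2040.2 = 14.8
Sxy = Σxy − (Σx)(Σy)/n = 967 − 929.2 = 37.8
b = Sxy/Sxx = 37.8/14.8 = 2.554054

2.554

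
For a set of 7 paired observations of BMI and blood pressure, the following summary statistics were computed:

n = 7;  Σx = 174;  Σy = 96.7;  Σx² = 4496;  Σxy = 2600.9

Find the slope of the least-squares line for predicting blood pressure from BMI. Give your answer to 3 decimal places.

Sxx = Σx² − (Σx)²/n = 4496 − 4325.142857 = 170.857143
Sxy = Σxy − (Σx)(Σy)/n = 2600.9 − 2403.685714 = 197.214286
b = Sxy/Sxx = 197.214286/170.857143 = 1.154264

1.154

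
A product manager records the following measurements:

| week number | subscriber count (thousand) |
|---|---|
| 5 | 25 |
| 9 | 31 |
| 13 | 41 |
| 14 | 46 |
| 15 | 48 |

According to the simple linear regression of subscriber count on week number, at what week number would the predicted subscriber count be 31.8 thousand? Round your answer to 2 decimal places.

8.48

n = 5, Σx = 56, Σy = 191, Σxy = 2301, Σx² = 696
Sxx = Σx² − (Σx)²/n = 696 − 627.2 = 68.8
Sxy = Σxy − (Σx)(Σy)/n = 2301 − 2139.2 = 161.8
b = Sxy/Sxx = 161.8/68.8 = 2.351744
a = ȳ − b·x̄ = 38.2 − 2.351744·11.2 = 11.860465
Set a + b·x = 31.8: x = (31.8 − 11.860465) / 2.351744 = 8.478616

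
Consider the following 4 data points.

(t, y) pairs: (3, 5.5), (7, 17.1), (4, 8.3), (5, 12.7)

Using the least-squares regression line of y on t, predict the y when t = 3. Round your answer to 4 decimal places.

5.7400

n = 4, Σx = 19, Σy = 43.6, Σxy = 232.9, Σx² = 99
Sxx = Σx² − (Σx)²/n = 99 − 90.25 = 8.75
Sxy = Σxy − (Σx)(Σy)/n = 232.9 − 207.1 = 25.8
b = Sxy/Sxx = 25.8/8.75 = 2.948571
a = ȳ − b·x̄ = 10.9 − 2.948571·4.75 = -3.105714
ŷ(3) = a + b·3 = -3.105714 + 2.948571·3 = 5.74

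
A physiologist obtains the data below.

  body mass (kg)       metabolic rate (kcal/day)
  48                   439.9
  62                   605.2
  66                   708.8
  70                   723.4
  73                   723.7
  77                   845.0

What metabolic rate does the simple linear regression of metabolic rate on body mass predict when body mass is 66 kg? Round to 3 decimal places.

n = 6, Σx = 396, Σy = 4046, Σxy = 273951.5, Σx² = 26662
Sxx = Σx² − (Σx)²/n = 26662 − 26136 = 526
Sxy = Σxy − (Σx)(Σy)/n = 273951.5 − 267036 = 6915.5
b = Sxy/Sxx = 6915.5/526 = 13.147338
a = ȳ − b·x̄ = 674.333333 − 13.147338·66 = -193.391001
ŷ(66) = a + b·66 = -193.391001 + 13.147338·66 = 674.333333

674.333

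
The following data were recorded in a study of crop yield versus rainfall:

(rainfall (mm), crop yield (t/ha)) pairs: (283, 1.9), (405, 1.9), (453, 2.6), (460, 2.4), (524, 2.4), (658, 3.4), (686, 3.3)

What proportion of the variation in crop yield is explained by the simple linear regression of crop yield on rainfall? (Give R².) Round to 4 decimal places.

n = 7, Σx = 3469, Σy = 17.9, Σxy = 9347.6, Σx² = 1839059, Σy² = 47.95
Sxx = Σx² − (Σx)²/n = 1839059 − 1719137.285714 = 119921.714286
Sxy = Σxy − (Σx)(Σy)/n = 9347.6 − 8870.728571 = 476.871429
Syy = Σy² − (Σy)²/n = 47.95 − 45.772857 = 2.177143
R² = Sxy²/(Sxx·Syy) = (476.871429)²/(119921.714286·2.177143) = 0.870999

0.8710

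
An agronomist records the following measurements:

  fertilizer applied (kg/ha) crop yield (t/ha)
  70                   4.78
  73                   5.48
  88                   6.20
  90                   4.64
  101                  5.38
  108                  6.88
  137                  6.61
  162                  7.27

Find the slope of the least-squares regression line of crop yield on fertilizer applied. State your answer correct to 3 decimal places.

n = 8, Σx = 829, Σy = 47.24, Σxy = 5067.57, Σx² = 92951
Sxx = Σx² − (Σx)²/n = 92951 − 85905.125 = 7045.875
Sxy = Σxy − (Σx)(Σy)/n = 5067.57 − 4895.245 = 172.325
b = Sxy/Sxx = 172.325/7045.875 = 0.024458

0.024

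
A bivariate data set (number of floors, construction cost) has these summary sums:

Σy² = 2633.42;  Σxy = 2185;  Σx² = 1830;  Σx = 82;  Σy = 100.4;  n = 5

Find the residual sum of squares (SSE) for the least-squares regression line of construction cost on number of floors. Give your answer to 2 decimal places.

Sxx = Σx² − (Σx)²/n = 1830 − 1344.8 = 485.2
Sxy = Σxy − (Σx)(Σy)/n = 2185 − 1646.56 = 538.44
Syy = Σy² − (Σy)²/n = 2633.42 − 2016.032 = 617.388
b = Sxy/Sxx = 538.44/485.2 = 1.109728
SSE = Syy − b·Sxy = 617.388 − 1.109728·538.44 = 19.866084

19.87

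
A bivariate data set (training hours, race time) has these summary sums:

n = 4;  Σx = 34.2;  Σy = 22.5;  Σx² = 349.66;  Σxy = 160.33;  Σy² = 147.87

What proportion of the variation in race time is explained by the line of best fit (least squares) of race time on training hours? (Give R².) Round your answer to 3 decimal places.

0.842

Sxx = Σx² − (Σx)²/n = 349.66 − 292.41 = 57.25
Sxy = Σxy − (Σx)(Σy)/n = 160.33 − 192.375 = -32.045
Syy = Σy² − (Σy)²/n = 147.87 − 126.5625 = 21.3075
R² = Sxy²/(Sxx·Syy) = (-32.045)²/(57.25·21.3075) = 0.841807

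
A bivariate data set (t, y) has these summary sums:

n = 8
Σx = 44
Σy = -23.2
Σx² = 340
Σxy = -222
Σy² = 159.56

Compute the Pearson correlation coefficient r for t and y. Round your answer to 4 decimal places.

Sxx = Σx² − (Σx)²/n = 340 − 242 = 98
Sxy = Σxy − (Σx)(Σy)/n = -222 − (-127.6) = -94.4
Syy = Σy² − (Σy)²/n = 159.56 − 67.28 = 92.28
r = Sxy/√(Sxx·Syy) = -94.4/√(9043.44) = -94.4/95.097003 = -0.992671

-0.9927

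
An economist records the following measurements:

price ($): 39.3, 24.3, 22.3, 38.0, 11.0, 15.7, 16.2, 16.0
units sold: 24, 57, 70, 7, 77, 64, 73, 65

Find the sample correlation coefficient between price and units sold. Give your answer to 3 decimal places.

n = 8, Σx = 182.8, Σy = 437, Σxy = 8229.7, Σx² = 4962.2, Σy² = 28353
Sxx = Σx² − (Σx)²/n = 4962.2 − 4176.98 = 785.22
Sxy = Σxy − (Σx)(Σy)/n = 8229.7 − 9985.45 = -1755.75
Syy = Σy² − (Σy)²/n = 28353 − 23871.125 = 4481.875
r = Sxy/√(Sxx·Syy) = -1755.75/√(3519257.8875) = -1755.75/1875.968520 = -0.935917

-0.936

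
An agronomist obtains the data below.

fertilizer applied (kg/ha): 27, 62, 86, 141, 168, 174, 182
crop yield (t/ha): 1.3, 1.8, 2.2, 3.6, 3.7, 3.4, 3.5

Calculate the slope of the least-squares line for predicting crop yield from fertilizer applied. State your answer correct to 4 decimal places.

n = 7, Σx = 840, Σy = 19.5, Σxy = 2693.7, Σx² = 123474
Sxx = Σx² − (Σx)²/n = 123474 − 100800 = 22674
Sxy = Σxy − (Σx)(Σy)/n = 2693.7 − 2340 = 353.7
b = Sxy/Sxx = 353.7/22674 = 0.015599

0.0156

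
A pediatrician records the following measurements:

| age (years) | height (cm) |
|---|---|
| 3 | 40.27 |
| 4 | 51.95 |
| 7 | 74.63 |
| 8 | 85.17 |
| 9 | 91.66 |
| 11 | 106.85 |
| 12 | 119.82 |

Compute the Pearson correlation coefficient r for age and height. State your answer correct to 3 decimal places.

0.998

n = 7, Σx = 54, Σy = 570.35, Σxy = 4970.51, Σx² = 484, Σy² = 51319.3517
Sxx = Σx² − (Σx)²/n = 484 − 416.571429 = 67.428571
Sxy = Σxy − (Σx)(Σy)/n = 4970.51 − 4399.842857 = 570.667143
Syy = Σy² − (Σy)²/n = 51319.3517 − 46471.303214 = 4848.048486
r = Sxy/√(Sxx·Syy) = 570.667143/√(326896.983608) = 570.667143/571.749056 = 0.998108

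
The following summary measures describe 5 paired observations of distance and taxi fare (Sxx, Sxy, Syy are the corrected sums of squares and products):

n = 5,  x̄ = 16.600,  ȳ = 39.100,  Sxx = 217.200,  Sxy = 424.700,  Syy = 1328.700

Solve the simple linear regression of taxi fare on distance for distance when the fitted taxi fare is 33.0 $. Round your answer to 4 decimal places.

b = Sxy/Sxx = 424.7/217.2 = 1.955341
a = ȳ − b·x̄ = 39.1 − 1.955341·16.6 = 6.641344
Set a + b·x = 33.0: x = (33.0 − 6.641344) / 1.955341 = 13.480339

13.4803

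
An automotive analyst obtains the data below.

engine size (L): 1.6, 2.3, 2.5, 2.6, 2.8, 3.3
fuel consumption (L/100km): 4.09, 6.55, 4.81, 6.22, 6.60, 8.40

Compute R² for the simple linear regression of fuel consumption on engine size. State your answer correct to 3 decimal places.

0.760

n = 6, Σx = 15.1, Σy = 36.67, Σxy = 96.006, Σx² = 39.59, Σy² = 235.5751
Sxx = Σx² − (Σx)²/n = 39.59 − 38.001667 = 1.588333
Sxy = Σxy − (Σx)(Σy)/n = 96.006 − 92.286167 = 3.719833
Syy = Σy² − (Σy)²/n = 235.5751 − 224.114817 = 11.460283
R² = Sxy²/(Sxx·Syy) = (3.719833)²/(1.588333·11.460283) = 0.760169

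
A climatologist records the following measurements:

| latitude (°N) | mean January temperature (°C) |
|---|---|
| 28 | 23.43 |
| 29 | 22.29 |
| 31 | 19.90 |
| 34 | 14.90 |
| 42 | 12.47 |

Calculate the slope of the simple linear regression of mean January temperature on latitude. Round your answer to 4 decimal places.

-0.7917

n = 5, Σx = 164, Σy = 92.99, Σxy = 2949.69, Σx² = 5506
Sxx = Σx² − (Σx)²/n = 5506 − 5379.2 = 126.8
Sxy = Σxy − (Σx)(Σy)/n = 2949.69 − 3050.072 = -100.382
b = Sxy/Sxx = -100.382/126.8 = -0.791656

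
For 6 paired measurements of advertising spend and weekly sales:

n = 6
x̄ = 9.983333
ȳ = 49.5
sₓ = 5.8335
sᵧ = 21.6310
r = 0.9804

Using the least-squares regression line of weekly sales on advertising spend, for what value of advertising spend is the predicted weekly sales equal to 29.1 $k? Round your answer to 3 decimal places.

b = r · sᵧ/sₓ = 0.9804 · 21.631/5.8335 = 3.635387
a = ȳ − b·x̄ = 49.5 − 3.635387·9.983333 = 13.206717
Set a + b·x = 29.1: x = (29.1 − 13.206717) / 3.635387 = 4.371827

4.372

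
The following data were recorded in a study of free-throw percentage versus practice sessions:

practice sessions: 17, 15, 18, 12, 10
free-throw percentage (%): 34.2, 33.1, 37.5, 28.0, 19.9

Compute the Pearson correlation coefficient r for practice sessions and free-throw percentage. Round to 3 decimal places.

0.966

n = 5, Σx = 72, Σy = 152.7, Σxy = 2287.9, Σx² = 1082, Σy² = 4851.51
Sxx = Σx² − (Σx)²/n = 1082 − 1036.8 = 45.2
Sxy = Σxy − (Σx)(Σy)/n = 2287.9 − 2198.88 = 89.02
Syy = Σy² − (Σy)²/n = 4851.51 − 4663.458 = 188.052
r = Sxy/√(Sxx·Syy) = 89.02/√(8499.9504) = 89.02/92.195176 = 0.965560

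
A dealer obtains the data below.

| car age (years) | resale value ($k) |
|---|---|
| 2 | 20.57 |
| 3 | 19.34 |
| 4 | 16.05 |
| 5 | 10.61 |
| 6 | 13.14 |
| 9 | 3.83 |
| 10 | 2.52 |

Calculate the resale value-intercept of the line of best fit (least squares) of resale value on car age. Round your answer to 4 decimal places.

25.2138

n = 7, Σx = 39, Σy = 86.06, Σxy = 354.92, Σx² = 271
Sxx = Σx² − (Σx)²/n = 271 − 217.285714 = 53.714286
Sxy = Σxy − (Σx)(Σy)/n = 354.92 − 479.477143 = -124.557143
b = Sxy/Sxx = -124.557143/53.714286 = -2.318883
a = ȳ − b·x̄ = 12.294286 − (-2.318883)·5.571429 = 25.213777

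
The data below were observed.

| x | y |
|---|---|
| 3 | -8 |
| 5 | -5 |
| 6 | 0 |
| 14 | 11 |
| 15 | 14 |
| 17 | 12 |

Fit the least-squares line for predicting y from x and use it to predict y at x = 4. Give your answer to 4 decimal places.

-5.3000

n = 6, Σx = 60, Σy = 24, Σxy = 519, Σx² = 780
Sxx = Σx² − (Σx)²/n = 780 − 600 = 180
Sxy = Σxy − (Σx)(Σy)/n = 519 − 240 = 279
b = Sxy/Sxx = 279/180 = 1.55
a = ȳ − b·x̄ = 4 − 1.55·10 = -11.5
ŷ(4) = a + b·4 = -11.5 + 1.55·4 = -5.3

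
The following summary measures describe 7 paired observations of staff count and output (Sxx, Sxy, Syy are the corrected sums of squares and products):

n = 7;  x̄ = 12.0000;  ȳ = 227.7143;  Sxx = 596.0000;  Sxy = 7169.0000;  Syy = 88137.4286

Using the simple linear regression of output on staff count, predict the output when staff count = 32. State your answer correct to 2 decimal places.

468.28

b = Sxy/Sxx = 7169/596 = 12.028523
a = ȳ − b·x̄ = 227.7143 − 12.028523·12 = 83.372018
ŷ(32) = a + b·32 = 83.372018 + 12.028523·32 = 468.284770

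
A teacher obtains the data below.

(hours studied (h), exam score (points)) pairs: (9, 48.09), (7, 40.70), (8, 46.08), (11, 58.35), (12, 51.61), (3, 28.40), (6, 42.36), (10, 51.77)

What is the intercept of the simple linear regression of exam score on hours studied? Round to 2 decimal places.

21.81

n = 8, Σx = 66, Σy = 367.36, Σxy = 3204.58, Σx² = 604
Sxx = Σx² − (Σx)²/n = 604 − 544.5 = 59.5
Sxy = Σxy − (Σx)(Σy)/n = 3204.58 − 3030.72 = 173.86
b = Sxy/Sxx = 173.86/59.5 = 2.922017
a = ȳ − b·x̄ = 45.92 − 2.922017·8.25 = 21.813361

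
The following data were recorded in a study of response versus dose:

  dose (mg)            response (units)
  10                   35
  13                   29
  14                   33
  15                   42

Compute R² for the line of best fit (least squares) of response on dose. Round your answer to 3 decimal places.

0.116

n = 4, Σx = 52, Σy = 139, Σxy = 1819, Σx² = 690, Σy² = 4919
Sxx = Σx² − (Σx)²/n = 690 − 676 = 14
Sxy = Σxy − (Σx)(Σy)/n = 1819 − 1807 = 12
Syy = Σy² − (Σy)²/n = 4919 − 4830.25 = 88.75
R² = Sxy²/(Sxx·Syy) = (12)²/(14·88.75) = 0.115895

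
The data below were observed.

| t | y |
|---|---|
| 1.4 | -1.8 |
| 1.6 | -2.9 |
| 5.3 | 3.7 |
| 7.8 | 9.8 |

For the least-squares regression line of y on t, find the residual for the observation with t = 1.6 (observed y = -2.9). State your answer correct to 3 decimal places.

n = 4, Σx = 16.1, Σy = 8.8, Σxy = 88.89, Σx² = 93.45
Sxx = Σx² − (Σx)²/n = 93.45 − 64.8025 = 28.6475
Sxy = Σxy − (Σx)(Σy)/n = 88.89 − 35.42 = 53.47
b = Sxy/Sxx = 53.47/28.6475 = 1.866480
a = ȳ − b·x̄ = 2.2 − 1.866480·4.025 = -5.312584
ŷ(1.6) = -5.312584 + 1.866480·1.6 = -2.326215
residual = y − ŷ = -2.9 − (-2.326215) = -0.573785

-0.574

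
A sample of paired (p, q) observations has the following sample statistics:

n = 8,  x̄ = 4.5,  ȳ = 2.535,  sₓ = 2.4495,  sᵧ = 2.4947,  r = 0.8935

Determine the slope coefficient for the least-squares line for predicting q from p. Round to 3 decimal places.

0.910

b = r · sᵧ/sₓ = 0.8935 · 2.4947/2.4495 = 0.909988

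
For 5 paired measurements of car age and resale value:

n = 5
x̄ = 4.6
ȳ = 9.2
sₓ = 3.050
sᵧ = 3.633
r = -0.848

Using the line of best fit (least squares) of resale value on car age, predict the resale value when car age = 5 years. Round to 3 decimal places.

b = r · sᵧ/sₓ = -0.848 · 3.633/3.05 = -1.010093
a = ȳ − b·x̄ = 9.2 − (-1.010093)·4.6 = 13.846428
ŷ(5) = a + b·5 = 13.846428 + (-1.010093)·5 = 8.795963

8.796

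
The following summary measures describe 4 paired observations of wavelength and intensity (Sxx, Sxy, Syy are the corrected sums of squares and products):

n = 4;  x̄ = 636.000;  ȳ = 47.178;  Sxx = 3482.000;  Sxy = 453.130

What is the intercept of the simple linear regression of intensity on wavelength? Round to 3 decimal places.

-35.588

b = Sxy/Sxx = 453.13/3482 = 0.130135
a = ȳ − b·x̄ = 47.178 − 0.130135·636 = -35.587847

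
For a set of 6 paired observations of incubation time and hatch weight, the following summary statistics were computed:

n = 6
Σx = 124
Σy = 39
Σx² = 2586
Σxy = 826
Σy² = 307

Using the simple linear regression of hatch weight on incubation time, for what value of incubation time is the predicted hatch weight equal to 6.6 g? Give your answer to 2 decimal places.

20.78

Sxx = Σx² − (Σx)²/n = 2586 − 2562.666667 = 23.333333
Sxy = Σxy − (Σx)(Σy)/n = 826 − 806 = 20
b = Sxy/Sxx = 20/23.333333 = 0.857143
a = ȳ − b·x̄ = 6.5 − 0.857143·20.666667 = -11.214286
Set a + b·x = 6.6: x = (6.6 − (-11.214286)) / 0.857143 = 20.783333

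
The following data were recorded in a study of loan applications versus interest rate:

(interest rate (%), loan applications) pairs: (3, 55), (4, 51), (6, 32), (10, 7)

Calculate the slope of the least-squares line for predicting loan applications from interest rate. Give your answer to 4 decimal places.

n = 4, Σx = 23, Σy = 145, Σxy = 631, Σx² = 161
Sxx = Σx² − (Σx)²/n = 161 − 132.25 = 28.75
Sxy = Σxy − (Σx)(Σy)/n = 631 − 833.75 = -202.75
b = Sxy/Sxx = -202.75/28.75 = -7.052174

-7.0522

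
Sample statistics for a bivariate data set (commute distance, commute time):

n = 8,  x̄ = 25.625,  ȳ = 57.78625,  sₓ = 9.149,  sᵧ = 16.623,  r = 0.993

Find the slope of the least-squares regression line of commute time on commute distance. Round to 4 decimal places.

b = r · sᵧ/sₓ = 0.993 · 16.623/9.149 = 1.804201

1.8042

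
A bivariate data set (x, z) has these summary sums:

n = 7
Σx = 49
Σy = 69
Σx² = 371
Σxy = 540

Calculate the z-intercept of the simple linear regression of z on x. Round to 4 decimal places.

Sxx = Σx² − (Σx)²/n = 371 − 343 = 28
Sxy = Σxy − (Σx)(Σy)/n = 540 − 483 = 57
b = Sxy/Sxx = 57/28 = 2.035714
a = ȳ − b·x̄ = 9.857143 − 2.035714·7 = -4.392857

-4.3929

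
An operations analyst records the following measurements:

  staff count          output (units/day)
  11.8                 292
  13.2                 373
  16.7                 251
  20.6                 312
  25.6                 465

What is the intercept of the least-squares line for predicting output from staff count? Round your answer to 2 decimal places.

182.06

n = 5, Σx = 87.9, Σy = 1693, Σxy = 30892.1, Σx² = 1672.09
Sxx = Σx² − (Σx)²/n = 1672.09 − 1545.282 = 126.808
Sxy = Σxy − (Σx)(Σy)/n = 30892.1 − 29762.94 = 1129.16
b = Sxy/Sxx = 1129.16/126.808 = 8.904486
a = ȳ − b·x̄ = 338.6 − 8.904486·17.58 = 182.059145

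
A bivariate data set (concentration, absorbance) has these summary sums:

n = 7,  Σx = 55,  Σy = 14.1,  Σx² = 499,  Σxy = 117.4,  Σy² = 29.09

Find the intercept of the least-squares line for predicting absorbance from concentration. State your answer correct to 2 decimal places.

Sxx = Σx² − (Σx)²/n = 499 − 432.142857 = 66.857143
Sxy = Σxy − (Σx)(Σy)/n = 117.4 − 110.785714 = 6.614286
b = Sxy/Sxx = 6.614286/66.857143 = 0.098932
a = ȳ − b·x̄ = 2.014286 − 0.098932·7.857143 = 1.236966

1.24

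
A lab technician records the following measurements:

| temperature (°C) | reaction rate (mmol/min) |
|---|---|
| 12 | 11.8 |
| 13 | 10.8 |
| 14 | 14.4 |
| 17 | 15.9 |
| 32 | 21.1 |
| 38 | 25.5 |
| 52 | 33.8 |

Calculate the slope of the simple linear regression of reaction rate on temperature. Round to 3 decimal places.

n = 7, Σx = 178, Σy = 133.3, Σxy = 4155.7, Σx² = 5970
Sxx = Σx² − (Σx)²/n = 5970 − 4526.285714 = 1443.714286
Sxy = Σxy − (Σx)(Σy)/n = 4155.7 − 3389.628571 = 766.071429
b = Sxy/Sxx = 766.071429/1443.714286 = 0.530625

0.531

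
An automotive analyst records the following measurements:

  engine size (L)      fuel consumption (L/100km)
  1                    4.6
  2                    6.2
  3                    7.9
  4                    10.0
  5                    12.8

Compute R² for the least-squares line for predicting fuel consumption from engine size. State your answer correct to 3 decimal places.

n = 5, Σx = 15, Σy = 41.5, Σxy = 144.7, Σx² = 55, Σy² = 385.85
Sxx = Σx² − (Σx)²/n = 55 − 45 = 10
Sxy = Σxy − (Σx)(Σy)/n = 144.7 − 124.5 = 20.2
Syy = Σy² − (Σy)²/n = 385.85 − 344.45 = 41.4
R² = Sxy²/(Sxx·Syy) = (20.2)²/(10·41.4) = 0.985604

0.986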